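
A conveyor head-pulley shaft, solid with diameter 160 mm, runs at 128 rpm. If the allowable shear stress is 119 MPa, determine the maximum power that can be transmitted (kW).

J = πd⁴/32 = π(0.160)⁴/32 = 6.434×10^-5 m⁴.
T_max = τ_allow·J/r = 1.19×10^8 × 6.434×10^-5 / 0.0800 = 95710 N·m.
ω = 2π·128/60 = 13.40 rad/s, so P_max = T_max·ω = 1.283×10^6 W.

1280 kW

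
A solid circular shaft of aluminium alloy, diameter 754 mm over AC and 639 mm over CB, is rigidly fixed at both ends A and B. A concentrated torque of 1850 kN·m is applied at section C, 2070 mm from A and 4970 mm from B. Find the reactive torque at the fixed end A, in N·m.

Compatibility: T_A·a/J_AC = T_B·b/J_CB with T_A + T_B = T₀.
J_AC = 0.0317 m⁴, J_CB = 0.0164 m⁴, so T_A = T₀·(J_AC/a)/((J_AC/a)+(J_CB/b)) = 1.523e6 N·m, T_B = 327200 N·m.

1.52e6 N·m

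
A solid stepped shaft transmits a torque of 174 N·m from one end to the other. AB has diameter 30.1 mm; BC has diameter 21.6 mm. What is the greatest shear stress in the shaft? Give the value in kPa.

Under the same torque, τ_max = 16T/(πd³) is largest where d is smallest — segment BC (d = 21.6 mm).
τ_max = 16·174.0/(π·(0.0216)³) = 8.793×10^7 Pa.

87900 kPa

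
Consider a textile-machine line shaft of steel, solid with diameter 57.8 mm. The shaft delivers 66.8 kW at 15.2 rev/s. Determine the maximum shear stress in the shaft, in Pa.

1.84e7 Pa

ω = 2π·15.2 = 95.50 rad/s, so T = P/ω = 66.8×10³ / 95.50 = 699.4 N·m.
J = πd⁴/32 = π(0.0578)⁴/32 = 1.096×10^-6 m⁴.
τ_max = T·r/J = 699.4 × 0.0289 / 1.096×10^-6 = 1.845×10^7 Pa.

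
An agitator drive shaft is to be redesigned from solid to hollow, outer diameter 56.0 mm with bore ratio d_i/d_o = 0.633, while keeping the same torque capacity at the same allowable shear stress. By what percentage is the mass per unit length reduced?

32.7 %

Equal τ_max and T ⇒ the solid shaft needs d_s³ = d_o³(1−k⁴), so d_s = 56.0·(1−0.633⁴)^(1/3) = 52.83 mm.
Area ratio A_h/A_s = d_o²(1−k²)/d_s² = (1−k²)/(1−k⁴)^(2/3) = 0.6735.
Mass saving = 1 − 0.6735 = 32.7 %.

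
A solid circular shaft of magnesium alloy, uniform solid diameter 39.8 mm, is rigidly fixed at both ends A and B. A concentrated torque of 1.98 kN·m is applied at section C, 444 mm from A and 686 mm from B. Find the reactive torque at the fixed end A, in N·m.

With uniform GJ and both ends fixed, compatibility θ_AC = θ_CB gives T_A·a = T_B·b, together with T_A + T_B = T₀.
T_A = T₀·b/(a+b) = 1980·686/1130 = 1202 N·m; T_B = 778.0 N·m.

1200 N·m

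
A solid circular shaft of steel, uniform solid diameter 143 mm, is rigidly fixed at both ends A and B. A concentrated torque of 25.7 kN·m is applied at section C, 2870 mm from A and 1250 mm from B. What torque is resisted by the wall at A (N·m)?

7800 N·m

With uniform GJ and both ends fixed, compatibility θ_AC = θ_CB gives T_A·a = T_B·b, together with T_A + T_B = T₀.
T_A = T₀·b/(a+b) = 25700·1250/4120 = 7797 N·m; T_B = 17900 N·m.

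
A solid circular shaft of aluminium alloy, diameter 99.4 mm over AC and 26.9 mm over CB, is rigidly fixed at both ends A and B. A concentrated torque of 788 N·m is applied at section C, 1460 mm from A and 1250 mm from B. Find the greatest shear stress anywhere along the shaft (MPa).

4.06 MPa

Compatibility: T_A·a/J_AC = T_B·b/J_CB with T_A + T_B = T₀.
J_AC = 9.58×10^-6 m⁴, J_CB = 5.14×10^-8 m⁴, so T_A = T₀·(J_AC/a)/((J_AC/a)+(J_CB/b)) = 783.1 N·m, T_B = 4.906 N·m.
τ in each portion: τ_AC = 4.06×10^6 Pa, τ_CB = 1.28×10^6 Pa; maximum is in AC.
τ_max = T_AC·r/J = 783.1·0.0497/9.58×10^-6 = 4.061×10^6 Pa.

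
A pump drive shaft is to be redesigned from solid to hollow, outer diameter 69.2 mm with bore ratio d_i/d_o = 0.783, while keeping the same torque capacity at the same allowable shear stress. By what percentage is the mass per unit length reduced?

Equal τ_max and T ⇒ the solid shaft needs d_s³ = d_o³(1−k⁴), so d_s = 69.2·(1−0.783⁴)^(1/3) = 59.14 mm.
Area ratio A_h/A_s = d_o²(1−k²)/d_s² = (1−k²)/(1−k⁴)^(2/3) = 0.5298.
Mass saving = 1 − 0.5298 = 47.0 %.

47.0 %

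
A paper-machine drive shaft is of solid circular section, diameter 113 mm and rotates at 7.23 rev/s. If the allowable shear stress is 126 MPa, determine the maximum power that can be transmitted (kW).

1620 kW

J = πd⁴/32 = π(0.113)⁴/32 = 1.601×10^-5 m⁴.
T_max = τ_allow·J/r = 1.26×10^8 × 1.601×10^-5 / 0.0565 = 35700 N·m.
ω = 2π·7.23 = 45.43 rad/s, so P_max = T_max·ω = 1.622×10^6 W.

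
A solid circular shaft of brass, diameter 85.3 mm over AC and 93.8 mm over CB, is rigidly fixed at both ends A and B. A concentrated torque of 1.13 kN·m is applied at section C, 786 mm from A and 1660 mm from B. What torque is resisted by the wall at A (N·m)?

Compatibility: T_A·a/J_AC = T_B·b/J_CB with T_A + T_B = T₀.
J_AC = 5.20×10^-6 m⁴, J_CB = 7.60×10^-6 m⁴, so T_A = T₀·(J_AC/a)/((J_AC/a)+(J_CB/b)) = 667.7 N·m, T_B = 462.3 N·m.

668 N·m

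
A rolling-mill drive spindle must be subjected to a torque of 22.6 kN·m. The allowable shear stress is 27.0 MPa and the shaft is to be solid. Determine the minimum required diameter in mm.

For a solid shaft τ_max = 16T/(πd³), so d = (16T/(π τ_allow))^(1/3) = (16·22600/(π·2.70×10^7))^(1/3) = 0.1621 m.

162 mm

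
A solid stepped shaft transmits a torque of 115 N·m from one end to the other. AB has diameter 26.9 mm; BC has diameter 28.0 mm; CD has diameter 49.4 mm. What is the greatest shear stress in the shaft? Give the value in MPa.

30.1 MPa

Under the same torque, τ_max = 16T/(πd³) is largest where d is smallest — segment AB (d = 26.9 mm).
τ_max = 16·115.0/(π·(0.0269)³) = 3.009×10^7 Pa.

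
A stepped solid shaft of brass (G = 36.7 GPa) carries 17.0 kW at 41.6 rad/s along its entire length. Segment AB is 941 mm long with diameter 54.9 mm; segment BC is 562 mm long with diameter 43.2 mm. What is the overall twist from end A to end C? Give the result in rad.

0.0301 rad

ω = 41.6 rad/s, so T = P/ω = 17.0×10³ / 41.60 = 408.7 N·m.
J_AB = π(0.0549)⁴/32 = 8.92×10^-7 m⁴; J_BC = π(0.0432)⁴/32 = 3.42×10^-7 m⁴.
θ = (T/G)·Σ L_i/J_i = (408.7/36.7×10⁹)·(0.941/8.92×10^-7 + 0.562/3.42×10^-7) = 0.03005 rad.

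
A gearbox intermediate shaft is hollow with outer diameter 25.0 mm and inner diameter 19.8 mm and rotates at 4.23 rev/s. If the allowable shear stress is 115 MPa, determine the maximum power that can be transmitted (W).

5690 W

J = π(d_o⁴ − d_i⁴)/32 = π(0.0250⁴ − 0.0198⁴)/32 = 2.326×10^-8 m⁴.
T_max = τ_allow·J/r = 1.15×10^8 × 2.326×10^-8 / 0.0125 = 214.0 N·m.
ω = 2π·4.23 = 26.58 rad/s, so P_max = T_max·ω = 5688 W.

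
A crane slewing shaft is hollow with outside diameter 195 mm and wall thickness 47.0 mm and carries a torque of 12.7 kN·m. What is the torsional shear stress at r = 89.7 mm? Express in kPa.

J = π(d_o⁴ − d_i⁴)/32 = π(0.195⁴ − 0.101⁴)/32 = 1.317×10^-4 m⁴.
Shear stress varies linearly with radius: τ = T·r/J = 12700 × 0.0897 / 1.317×10^-4 = 8.648×10^6 Pa.

8650 kPa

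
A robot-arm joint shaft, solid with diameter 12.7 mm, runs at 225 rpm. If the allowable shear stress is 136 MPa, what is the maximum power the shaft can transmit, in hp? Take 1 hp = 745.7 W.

1.73 hp

J = πd⁴/32 = π(0.0127)⁴/32 = 2.554×10^-9 m⁴.
T_max = τ_allow·J/r = 1.36×10^8 × 2.554×10^-9 / 0.00635 = 54.70 N·m.
ω = 2π·225/60 = 23.56 rad/s, so P_max = T_max·ω = 1289 W.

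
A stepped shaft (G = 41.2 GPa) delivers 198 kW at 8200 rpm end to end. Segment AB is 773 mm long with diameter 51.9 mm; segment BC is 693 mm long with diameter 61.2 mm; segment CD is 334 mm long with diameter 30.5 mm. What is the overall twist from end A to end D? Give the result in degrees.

1.77°

ω = 2π·8200/60 = 858.7 rad/s, so T = P/ω = 198×10³ / 858.7 = 230.6 N·m.
J_AB = π(0.0519)⁴/32 = 7.12×10^-7 m⁴; J_BC = π(0.0612)⁴/32 = 1.38×10^-6 m⁴; J_CD = π(0.0305)⁴/32 = 8.50×10^-8 m⁴.
θ = (T/G)·Σ L_i/J_i = (230.6/41.2×10⁹)·(0.773/7.12×10^-7 + 0.693/1.38×10^-6 + 0.334/8.50×10^-8) = 0.03089 rad.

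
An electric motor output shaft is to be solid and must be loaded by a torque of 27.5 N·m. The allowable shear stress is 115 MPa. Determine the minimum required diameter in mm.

10.7 mm

For a solid shaft τ_max = 16T/(πd³), so d = (16T/(π τ_allow))^(1/3) = (16·27.50/(π·1.15×10^8))^(1/3) = 0.01068 m.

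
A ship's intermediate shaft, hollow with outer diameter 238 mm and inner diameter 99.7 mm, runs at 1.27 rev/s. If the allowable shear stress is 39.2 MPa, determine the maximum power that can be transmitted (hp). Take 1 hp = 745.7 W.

1080 hp

J = π(d_o⁴ − d_i⁴)/32 = π(0.238⁴ − 0.0997⁴)/32 = 3.053×10^-4 m⁴.
T_max = τ_allow·J/r = 3.92×10^7 × 3.053×10^-4 / 0.119 = 100600 N·m.
ω = 2π·1.27 = 7.980 rad/s, so P_max = T_max·ω = 8.025×10^5 W.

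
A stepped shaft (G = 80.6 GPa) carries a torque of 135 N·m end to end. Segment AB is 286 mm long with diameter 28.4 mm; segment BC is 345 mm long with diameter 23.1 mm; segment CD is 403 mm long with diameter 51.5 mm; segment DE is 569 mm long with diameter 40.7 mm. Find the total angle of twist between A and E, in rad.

J_AB = π(0.0284)⁴/32 = 6.39×10^-8 m⁴; J_BC = π(0.0231)⁴/32 = 2.80×10^-8 m⁴; J_CD = π(0.0515)⁴/32 = 6.91×10^-7 m⁴; J_DE = π(0.0407)⁴/32 = 2.69×10^-7 m⁴.
θ = (T/G)·Σ L_i/J_i = (135.0/80.6×10⁹)·(0.286/6.39×10^-8 + 0.345/2.80×10^-8 + 0.403/6.91×10^-7 + 0.569/2.69×10^-7) = 0.03269 rad.

0.0327 rad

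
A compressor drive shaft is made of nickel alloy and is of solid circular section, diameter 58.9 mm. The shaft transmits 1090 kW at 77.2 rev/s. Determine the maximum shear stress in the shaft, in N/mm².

56.0 N/mm²

ω = 2π·77.2 = 485.1 rad/s, so T = P/ω = 1090×10³ / 485.1 = 2247 N·m.
J = πd⁴/32 = π(0.0589)⁴/32 = 1.182×10^-6 m⁴.
τ_max = T·r/J = 2247 × 0.0295 / 1.182×10^-6 = 5.601×10^7 Pa.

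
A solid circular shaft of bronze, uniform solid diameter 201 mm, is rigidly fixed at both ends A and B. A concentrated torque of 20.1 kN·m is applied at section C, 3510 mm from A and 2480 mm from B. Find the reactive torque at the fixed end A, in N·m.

With uniform GJ and both ends fixed, compatibility θ_AC = θ_CB gives T_A·a = T_B·b, together with T_A + T_B = T₀.
T_A = T₀·b/(a+b) = 20100·2480/5990 = 8322 N·m; T_B = 11780 N·m.

8320 N·m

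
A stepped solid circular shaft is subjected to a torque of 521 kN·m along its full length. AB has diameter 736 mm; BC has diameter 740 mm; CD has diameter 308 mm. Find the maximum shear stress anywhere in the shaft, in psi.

Under the same torque, τ_max = 16T/(πd³) is largest where d is smallest — segment CD (d = 308 mm).
τ_max = 16·521000/(π·(0.308)³) = 9.081×10^7 Pa.

13200 psi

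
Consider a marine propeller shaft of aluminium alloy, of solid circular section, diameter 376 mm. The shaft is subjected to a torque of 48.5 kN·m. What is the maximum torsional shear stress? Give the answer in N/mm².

4.65 N/mm²

J = πd⁴/32 = π(0.376)⁴/32 = 1.962×10^-3 m⁴.
τ_max = T·r/J = 48500 × 0.188 / 1.962×10^-3 = 4.647×10^6 Pa.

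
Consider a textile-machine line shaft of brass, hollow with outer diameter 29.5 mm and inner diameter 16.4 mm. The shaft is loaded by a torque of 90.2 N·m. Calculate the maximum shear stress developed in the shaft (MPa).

19.8 MPa

J = π(d_o⁴ − d_i⁴)/32 = π(0.0295⁴ − 0.0164⁴)/32 = 6.725×10^-8 m⁴.
τ_max = T·r/J = 90.20 × 0.0147 / 6.725×10^-8 = 1.978×10^7 Pa.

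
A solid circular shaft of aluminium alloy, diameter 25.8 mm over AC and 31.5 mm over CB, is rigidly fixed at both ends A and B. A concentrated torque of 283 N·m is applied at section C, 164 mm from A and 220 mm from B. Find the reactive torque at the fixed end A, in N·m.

107 N·m

Compatibility: T_A·a/J_AC = T_B·b/J_CB with T_A + T_B = T₀.
J_AC = 4.35×10^-8 m⁴, J_CB = 9.67×10^-8 m⁴, so T_A = T₀·(J_AC/a)/((J_AC/a)+(J_CB/b)) = 106.5 N·m, T_B = 176.5 N·m.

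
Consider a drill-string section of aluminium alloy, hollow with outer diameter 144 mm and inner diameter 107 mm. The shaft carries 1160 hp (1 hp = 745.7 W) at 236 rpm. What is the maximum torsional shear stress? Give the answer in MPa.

ω = 2π·236/60 = 24.71 rad/s, so T = P/ω = 1160×745.7 / 24.71 = 35000 N·m.
J = π(d_o⁴ − d_i⁴)/32 = π(0.144⁴ − 0.107⁴)/32 = 2.934×10^-5 m⁴.
τ_max = T·r/J = 35000 × 0.0720 / 2.934×10^-5 = 8.588×10^7 Pa.

85.9 MPa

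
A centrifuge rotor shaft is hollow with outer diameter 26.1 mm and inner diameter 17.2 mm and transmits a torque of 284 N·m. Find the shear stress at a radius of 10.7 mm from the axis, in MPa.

J = π(d_o⁴ − d_i⁴)/32 = π(0.0261⁴ − 0.0172⁴)/32 = 3.697×10^-8 m⁴.
Shear stress varies linearly with radius: τ = T·r/J = 284.0 × 0.0107 / 3.697×10^-8 = 8.221×10^7 Pa.

82.2 MPa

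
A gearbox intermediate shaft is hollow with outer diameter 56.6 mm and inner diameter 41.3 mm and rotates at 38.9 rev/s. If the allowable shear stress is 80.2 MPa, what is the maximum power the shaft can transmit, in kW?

500 kW

J = π(d_o⁴ − d_i⁴)/32 = π(0.0566⁴ − 0.0413⁴)/32 = 7.219×10^-7 m⁴.
T_max = τ_allow·J/r = 8.02×10^7 × 7.219×10^-7 / 0.0283 = 2046 N·m.
ω = 2π·38.9 = 244.4 rad/s, so P_max = T_max·ω = 5.000×10^5 W.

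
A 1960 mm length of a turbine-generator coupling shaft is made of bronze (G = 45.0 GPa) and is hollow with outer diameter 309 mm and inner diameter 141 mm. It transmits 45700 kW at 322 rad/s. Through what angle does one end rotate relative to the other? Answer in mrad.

7.22 mrad

ω = 322 rad/s, so T = P/ω = 45700×10³ / 322.0 = 141900 N·m.
J = π(d_o⁴ − d_i⁴)/32 = π(0.309⁴ − 0.141⁴)/32 = 8.562×10^-4 m⁴.
θ = T·L/(G·J) = 141900 × 1.96 / (45.0×10⁹ × 8.562×10^-4) = 7.220×10^-3 rad.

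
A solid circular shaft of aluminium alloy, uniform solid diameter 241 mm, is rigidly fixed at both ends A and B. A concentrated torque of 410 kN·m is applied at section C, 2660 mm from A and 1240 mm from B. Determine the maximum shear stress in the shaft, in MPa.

102 MPa

With uniform GJ and both ends fixed, compatibility θ_AC = θ_CB gives T_A·a = T_B·b, together with T_A + T_B = T₀.
T_A = T₀·b/(a+b) = 410000·1240/3900 = 130400 N·m; T_B = 279600 N·m.
τ in each portion: τ_AC = 4.74×10^7 Pa, τ_CB = 1.02×10^8 Pa; maximum is in CB.
τ_max = T_CB·r/J = 279600·0.120/3.31×10^-4 = 1.017×10^8 Pa.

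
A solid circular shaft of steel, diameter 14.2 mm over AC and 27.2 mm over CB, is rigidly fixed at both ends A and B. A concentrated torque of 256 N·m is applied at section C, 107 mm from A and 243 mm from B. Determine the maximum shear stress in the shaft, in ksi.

9.53 ksi

Compatibility: T_A·a/J_AC = T_B·b/J_CB with T_A + T_B = T₀.
J_AC = 3.99×10^-9 m⁴, J_CB = 5.37×10^-8 m⁴, so T_A = T₀·(J_AC/a)/((J_AC/a)+(J_CB/b)) = 36.95 N·m, T_B = 219.0 N·m.
τ in each portion: τ_AC = 6.57×10^7 Pa, τ_CB = 5.54×10^7 Pa; maximum is in AC.
τ_max = T_AC·r/J = 36.95·0.00710/3.99×10^-9 = 6.573×10^7 Pa.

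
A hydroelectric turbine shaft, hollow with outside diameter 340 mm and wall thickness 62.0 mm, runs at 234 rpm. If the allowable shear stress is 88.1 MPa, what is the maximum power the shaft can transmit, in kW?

J = π(d_o⁴ − d_i⁴)/32 = π(0.340⁴ − 0.216⁴)/32 = 1.098×10^-3 m⁴.
T_max = τ_allow·J/r = 8.81×10^7 × 1.098×10^-3 / 0.170 = 569100 N·m.
ω = 2π·234/60 = 24.50 rad/s, so P_max = T_max·ω = 1.395×10^7 W.

13900 kW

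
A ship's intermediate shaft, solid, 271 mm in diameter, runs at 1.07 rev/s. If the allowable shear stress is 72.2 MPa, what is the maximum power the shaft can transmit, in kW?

1900 kW

J = πd⁴/32 = π(0.271)⁴/32 = 5.295×10^-4 m⁴.
T_max = τ_allow·J/r = 7.22×10^7 × 5.295×10^-4 / 0.136 = 282100 N·m.
ω = 2π·1.07 = 6.723 rad/s, so P_max = T_max·ω = 1.897×10^6 W.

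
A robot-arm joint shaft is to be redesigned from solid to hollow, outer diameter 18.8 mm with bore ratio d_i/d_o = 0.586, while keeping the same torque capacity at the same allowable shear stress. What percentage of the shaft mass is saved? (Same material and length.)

Equal τ_max and T ⇒ the solid shaft needs d_s³ = d_o³(1−k⁴), so d_s = 18.8·(1−0.586⁴)^(1/3) = 18.03 mm.
Area ratio A_h/A_s = d_o²(1−k²)/d_s² = (1−k²)/(1−k⁴)^(2/3) = 0.7139.
Mass saving = 1 − 0.7139 = 28.6 %.

28.6 %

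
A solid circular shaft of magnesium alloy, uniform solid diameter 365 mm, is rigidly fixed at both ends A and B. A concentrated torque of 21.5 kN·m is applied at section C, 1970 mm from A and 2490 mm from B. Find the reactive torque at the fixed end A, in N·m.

With uniform GJ and both ends fixed, compatibility θ_AC = θ_CB gives T_A·a = T_B·b, together with T_A + T_B = T₀.
T_A = T₀·b/(a+b) = 21500·2490/4460 = 12000 N·m; T_B = 9497 N·m.

12000 N·m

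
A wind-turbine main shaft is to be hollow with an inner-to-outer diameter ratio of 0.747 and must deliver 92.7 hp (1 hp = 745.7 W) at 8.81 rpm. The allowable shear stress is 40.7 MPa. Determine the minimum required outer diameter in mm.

ω = 2π·8.81/60 = 0.9226 rad/s, so T = P/ω = 92.7×745.7 / 0.9226 = 74930 N·m.
For a hollow shaft with d_i/d_o = 0.747: τ_max = 16T/(π d_o³ (1−k⁴)), so d_o = [16T/(π τ_allow (1−k⁴))]^(1/3) = [16·74930/(π·4.07×10^7·0.6886)]^(1/3) = 0.2388 m.

239 mm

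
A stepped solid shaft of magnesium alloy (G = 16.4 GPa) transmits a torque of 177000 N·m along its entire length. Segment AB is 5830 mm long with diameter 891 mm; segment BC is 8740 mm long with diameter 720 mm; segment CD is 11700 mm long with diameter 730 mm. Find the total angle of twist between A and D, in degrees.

0.523°

J_AB = π(0.891)⁴/32 = 0.0619 m⁴; J_BC = π(0.720)⁴/32 = 0.0264 m⁴; J_CD = π(0.730)⁴/32 = 0.0279 m⁴.
θ = (T/G)·Σ L_i/J_i = (177000/16.4×10⁹)·(5.83/0.0619 + 8.74/0.0264 + 11.7/0.0279) = 9.121×10^-3 rad.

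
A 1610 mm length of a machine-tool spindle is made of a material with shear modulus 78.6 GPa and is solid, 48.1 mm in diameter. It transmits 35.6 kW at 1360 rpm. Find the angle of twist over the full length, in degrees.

ω = 2π·1360/60 = 142.4 rad/s, so T = P/ω = 35.6×10³ / 142.4 = 250.0 N·m.
J = πd⁴/32 = π(0.0481)⁴/32 = 5.255×10^-7 m⁴.
θ = T·L/(G·J) = 250.0 × 1.61 / (78.6×10⁹ × 5.255×10^-7) = 9.743×10^-3 rad.

0.558°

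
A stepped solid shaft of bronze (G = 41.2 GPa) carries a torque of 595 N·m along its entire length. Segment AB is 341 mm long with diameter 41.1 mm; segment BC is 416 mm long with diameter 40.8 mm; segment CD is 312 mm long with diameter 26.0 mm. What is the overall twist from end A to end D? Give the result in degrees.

J_AB = π(0.0411)⁴/32 = 2.80×10^-7 m⁴; J_BC = π(0.0408)⁴/32 = 2.72×10^-7 m⁴; J_CD = π(0.0260)⁴/32 = 4.49×10^-8 m⁴.
θ = (T/G)·Σ L_i/J_i = (595.0/41.2×10⁹)·(0.341/2.80×10^-7 + 0.416/2.72×10^-7 + 0.312/4.49×10^-8) = 0.1401 rad.

8.03°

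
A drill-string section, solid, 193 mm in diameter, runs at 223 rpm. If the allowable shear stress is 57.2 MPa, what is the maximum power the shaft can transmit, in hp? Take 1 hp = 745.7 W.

J = πd⁴/32 = π(0.193)⁴/32 = 1.362×10^-4 m⁴.
T_max = τ_allow·J/r = 5.72×10^7 × 1.362×10^-4 / 0.0965 = 80740 N·m.
ω = 2π·223/60 = 23.35 rad/s, so P_max = T_max·ω = 1.886×10^6 W.

2530 hp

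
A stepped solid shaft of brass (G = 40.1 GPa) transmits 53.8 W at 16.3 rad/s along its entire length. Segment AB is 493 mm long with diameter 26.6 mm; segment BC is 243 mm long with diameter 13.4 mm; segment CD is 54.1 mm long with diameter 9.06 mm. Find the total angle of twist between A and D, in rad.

0.0139 rad

ω = 16.3 rad/s, so T = P/ω = 53.8 / 16.30 = 3.301 N·m.
J_AB = π(0.0266)⁴/32 = 4.92×10^-8 m⁴; J_BC = π(0.0134)⁴/32 = 3.17×10^-9 m⁴; J_CD = π(0.00906)⁴/32 = 6.61×10^-10 m⁴.
θ = (T/G)·Σ L_i/J_i = (3.301/40.1×10⁹)·(0.493/4.92×10^-8 + 0.243/3.17×10^-9 + 0.0541/6.61×10^-10) = 0.01388 rad.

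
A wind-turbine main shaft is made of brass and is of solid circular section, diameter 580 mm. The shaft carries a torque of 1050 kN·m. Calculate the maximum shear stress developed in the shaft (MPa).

J = πd⁴/32 = π(0.580)⁴/32 = 0.01111 m⁴.
τ_max = T·r/J = 1.050e6 × 0.290 / 0.01111 = 2.741×10^7 Pa.

27.4 MPa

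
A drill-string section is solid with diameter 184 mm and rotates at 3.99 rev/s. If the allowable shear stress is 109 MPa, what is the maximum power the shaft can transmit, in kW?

J = πd⁴/32 = π(0.184)⁴/32 = 1.125×10^-4 m⁴.
T_max = τ_allow·J/r = 1.09×10^8 × 1.125×10^-4 / 0.0920 = 133300 N·m.
ω = 2π·3.99 = 25.07 rad/s, so P_max = T_max·ω = 3.342×10^6 W.

3340 kW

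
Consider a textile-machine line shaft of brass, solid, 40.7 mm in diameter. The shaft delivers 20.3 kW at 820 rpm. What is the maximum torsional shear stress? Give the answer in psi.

2590 psi

ω = 2π·820/60 = 85.87 rad/s, so T = P/ω = 20.3×10³ / 85.87 = 236.4 N·m.
J = πd⁴/32 = π(0.0407)⁴/32 = 2.694×10^-7 m⁴.
τ_max = T·r/J = 236.4 × 0.0204 / 2.694×10^-7 = 1.786×10^7 Pa.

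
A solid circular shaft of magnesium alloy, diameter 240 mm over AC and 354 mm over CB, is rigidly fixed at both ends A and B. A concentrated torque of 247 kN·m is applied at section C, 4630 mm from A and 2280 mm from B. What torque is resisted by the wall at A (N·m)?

Compatibility: T_A·a/J_AC = T_B·b/J_CB with T_A + T_B = T₀.
J_AC = 3.26×10^-4 m⁴, J_CB = 1.54×10^-3 m⁴, so T_A = T₀·(J_AC/a)/((J_AC/a)+(J_CB/b)) = 23280 N·m, T_B = 223700 N·m.

23300 N·m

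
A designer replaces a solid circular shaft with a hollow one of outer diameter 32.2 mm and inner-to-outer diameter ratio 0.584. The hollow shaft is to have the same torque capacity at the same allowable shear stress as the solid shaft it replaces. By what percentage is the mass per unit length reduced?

Equal τ_max and T ⇒ the solid shaft needs d_s³ = d_o³(1−k⁴), so d_s = 32.2·(1−0.584⁴)^(1/3) = 30.90 mm.
Area ratio A_h/A_s = d_o²(1−k²)/d_s² = (1−k²)/(1−k⁴)^(2/3) = 0.7156.
Mass saving = 1 − 0.7156 = 28.4 %.

28.4 %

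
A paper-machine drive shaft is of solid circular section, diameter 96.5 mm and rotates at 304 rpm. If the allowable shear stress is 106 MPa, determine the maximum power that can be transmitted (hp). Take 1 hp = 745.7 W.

798 hp

J = πd⁴/32 = π(0.0965)⁴/32 = 8.514×10^-6 m⁴.
T_max = τ_allow·J/r = 1.06×10^8 × 8.514×10^-6 / 0.0483 = 18700 N·m.
ω = 2π·304/60 = 31.83 rad/s, so P_max = T_max·ω = 5.954×10^5 W.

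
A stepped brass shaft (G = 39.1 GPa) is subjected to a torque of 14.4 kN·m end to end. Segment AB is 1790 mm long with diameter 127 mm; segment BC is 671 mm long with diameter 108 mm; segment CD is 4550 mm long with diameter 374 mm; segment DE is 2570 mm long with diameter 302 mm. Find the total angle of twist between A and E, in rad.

0.0463 rad

J_AB = π(0.127)⁴/32 = 2.55×10^-5 m⁴; J_BC = π(0.108)⁴/32 = 1.34×10^-5 m⁴; J_CD = π(0.374)⁴/32 = 1.92×10^-3 m⁴; J_DE = π(0.302)⁴/32 = 8.17×10^-4 m⁴.
θ = (T/G)·Σ L_i/J_i = (14400/39.1×10⁹)·(1.79/2.55×10^-5 + 0.671/1.34×10^-5 + 4.55/1.92×10^-3 + 2.57/8.17×10^-4) = 0.04635 rad.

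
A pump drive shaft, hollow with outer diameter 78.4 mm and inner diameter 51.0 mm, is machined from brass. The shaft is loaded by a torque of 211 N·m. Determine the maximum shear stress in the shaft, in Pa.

2.72e6 Pa

J = π(d_o⁴ − d_i⁴)/32 = π(0.0784⁴ − 0.0510⁴)/32 = 3.045×10^-6 m⁴.
τ_max = T·r/J = 211.0 × 0.0392 / 3.045×10^-6 = 2.716×10^6 Pa.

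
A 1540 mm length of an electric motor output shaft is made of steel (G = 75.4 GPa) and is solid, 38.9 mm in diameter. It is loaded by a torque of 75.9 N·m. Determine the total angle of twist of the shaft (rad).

J = πd⁴/32 = π(0.0389)⁴/32 = 2.248×10^-7 m⁴.
θ = T·L/(G·J) = 75.90 × 1.54 / (75.4×10⁹ × 2.248×10^-7) = 6.896×10^-3 rad.

0.00690 rad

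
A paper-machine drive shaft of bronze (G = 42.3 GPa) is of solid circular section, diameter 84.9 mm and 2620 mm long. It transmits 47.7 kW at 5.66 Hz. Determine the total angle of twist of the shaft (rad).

0.0163 rad

ω = 2π·5.66 = 35.56 rad/s, so T = P/ω = 47.7×10³ / 35.56 = 1341 N·m.
J = πd⁴/32 = π(0.0849)⁴/32 = 5.101×10^-6 m⁴.
θ = T·L/(G·J) = 1341 × 2.62 / (42.3×10⁹ × 5.101×10^-6) = 0.01629 rad.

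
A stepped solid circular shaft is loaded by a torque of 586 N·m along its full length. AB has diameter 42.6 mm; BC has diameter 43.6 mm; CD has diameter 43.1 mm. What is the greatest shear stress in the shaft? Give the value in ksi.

5.60 ksi

Under the same torque, τ_max = 16T/(πd³) is largest where d is smallest — segment AB (d = 42.6 mm).
τ_max = 16·586.0/(π·(0.0426)³) = 3.860×10^7 Pa.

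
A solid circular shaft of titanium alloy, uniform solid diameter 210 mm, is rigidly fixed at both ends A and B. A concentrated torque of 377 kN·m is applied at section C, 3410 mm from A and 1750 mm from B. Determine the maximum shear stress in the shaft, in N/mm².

With uniform GJ and both ends fixed, compatibility θ_AC = θ_CB gives T_A·a = T_B·b, together with T_A + T_B = T₀.
T_A = T₀·b/(a+b) = 377000·1750/5160 = 127900 N·m; T_B = 249100 N·m.
τ in each portion: τ_AC = 7.03×10^7 Pa, τ_CB = 1.37×10^8 Pa; maximum is in CB.
τ_max = T_CB·r/J = 249100·0.105/1.91×10^-4 = 1.370×10^8 Pa.

137 N/mm²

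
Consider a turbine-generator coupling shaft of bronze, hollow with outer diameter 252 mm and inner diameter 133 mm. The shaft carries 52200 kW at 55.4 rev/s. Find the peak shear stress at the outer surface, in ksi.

7.50 ksi

ω = 2π·55.4 = 348.1 rad/s, so T = P/ω = 52200×10³ / 348.1 = 150000 N·m.
J = π(d_o⁴ − d_i⁴)/32 = π(0.252⁴ − 0.133⁴)/32 = 3.652×10^-4 m⁴.
τ_max = T·r/J = 150000 × 0.126 / 3.652×10^-4 = 5.174×10^7 Pa.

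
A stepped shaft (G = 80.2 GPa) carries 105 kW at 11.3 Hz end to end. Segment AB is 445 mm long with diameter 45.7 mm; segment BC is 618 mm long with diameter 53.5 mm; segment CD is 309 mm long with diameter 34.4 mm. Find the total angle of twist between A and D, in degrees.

4.28°

ω = 2π·11.3 = 71.00 rad/s, so T = P/ω = 105×10³ / 71.00 = 1479 N·m.
J_AB = π(0.0457)⁴/32 = 4.28×10^-7 m⁴; J_BC = π(0.0535)⁴/32 = 8.04×10^-7 m⁴; J_CD = π(0.0344)⁴/32 = 1.37×10^-7 m⁴.
θ = (T/G)·Σ L_i/J_i = (1479/80.2×10⁹)·(0.445/4.28×10^-7 + 0.618/8.04×10^-7 + 0.309/1.37×10^-7) = 0.07478 rad.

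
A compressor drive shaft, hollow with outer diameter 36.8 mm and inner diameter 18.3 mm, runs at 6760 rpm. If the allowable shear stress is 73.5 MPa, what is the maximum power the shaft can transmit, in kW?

478 kW

J = π(d_o⁴ − d_i⁴)/32 = π(0.0368⁴ − 0.0183⁴)/32 = 1.690×10^-7 m⁴.
T_max = τ_allow·J/r = 7.35×10^7 × 1.690×10^-7 / 0.0184 = 675.2 N·m.
ω = 2π·6760/60 = 707.9 rad/s, so P_max = T_max·ω = 4.780×10^5 W.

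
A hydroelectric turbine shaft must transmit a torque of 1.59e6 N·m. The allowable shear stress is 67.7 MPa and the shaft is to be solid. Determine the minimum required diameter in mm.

For a solid shaft τ_max = 16T/(πd³), so d = (16T/(π τ_allow))^(1/3) = (16·1.590e6/(π·6.77×10^7))^(1/3) = 0.4927 m.

493 mm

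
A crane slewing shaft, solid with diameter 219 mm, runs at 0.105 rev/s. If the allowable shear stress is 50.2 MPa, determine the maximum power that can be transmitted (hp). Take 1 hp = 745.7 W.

91.6 hp

J = πd⁴/32 = π(0.219)⁴/32 = 2.258×10^-4 m⁴.
T_max = τ_allow·J/r = 5.02×10^7 × 2.258×10^-4 / 0.110 = 103500 N·m.
ω = 2π·0.105 = 0.6597 rad/s, so P_max = T_max·ω = 6.830×10^4 W.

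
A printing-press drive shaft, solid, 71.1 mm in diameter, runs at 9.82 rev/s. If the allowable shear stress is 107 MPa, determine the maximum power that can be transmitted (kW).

466 kW

J = πd⁴/32 = π(0.0711)⁴/32 = 2.509×10^-6 m⁴.
T_max = τ_allow·J/r = 1.07×10^8 × 2.509×10^-6 / 0.0355 = 7551 N·m.
ω = 2π·9.82 = 61.70 rad/s, so P_max = T_max·ω = 4.659×10^5 W.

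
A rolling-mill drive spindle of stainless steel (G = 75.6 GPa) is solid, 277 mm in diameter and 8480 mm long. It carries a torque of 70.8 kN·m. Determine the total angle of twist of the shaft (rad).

J = πd⁴/32 = π(0.277)⁴/32 = 5.780×10^-4 m⁴.
θ = T·L/(G·J) = 70800 × 8.48 / (75.6×10⁹ × 5.780×10^-4) = 0.01374 rad.

0.0137 rad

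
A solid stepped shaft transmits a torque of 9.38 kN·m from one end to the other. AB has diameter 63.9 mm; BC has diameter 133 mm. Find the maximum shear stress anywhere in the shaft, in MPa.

Under the same torque, τ_max = 16T/(πd³) is largest where d is smallest — segment AB (d = 63.9 mm).
τ_max = 16·9380/(π·(0.0639)³) = 1.831×10^8 Pa.

183 MPa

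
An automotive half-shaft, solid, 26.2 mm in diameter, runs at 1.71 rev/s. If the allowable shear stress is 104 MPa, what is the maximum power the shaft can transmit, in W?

J = πd⁴/32 = π(0.0262)⁴/32 = 4.626×10^-8 m⁴.
T_max = τ_allow·J/r = 1.04×10^8 × 4.626×10^-8 / 0.0131 = 367.3 N·m.
ω = 2π·1.71 = 10.74 rad/s, so P_max = T_max·ω = 3946 W.

3950 W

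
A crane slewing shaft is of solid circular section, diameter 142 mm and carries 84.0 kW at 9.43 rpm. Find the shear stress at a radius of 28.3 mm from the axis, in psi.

ω = 2π·9.43/60 = 0.9875 rad/s, so T = P/ω = 84.0×10³ / 0.9875 = 85060 N·m.
J = πd⁴/32 = π(0.142)⁴/32 = 3.992×10^-5 m⁴.
Shear stress varies linearly with radius: τ = T·r/J = 85060 × 0.0283 / 3.992×10^-5 = 6.031×10^7 Pa.

8750 psi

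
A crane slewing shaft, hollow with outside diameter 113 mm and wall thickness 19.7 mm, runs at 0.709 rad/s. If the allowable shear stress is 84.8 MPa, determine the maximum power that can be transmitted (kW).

14.0 kW

J = π(d_o⁴ − d_i⁴)/32 = π(0.113⁴ − 0.0736⁴)/32 = 1.313×10^-5 m⁴.
T_max = τ_allow·J/r = 8.48×10^7 × 1.313×10^-5 / 0.0565 = 19700 N·m.
ω = 0.709 rad/s, so P_max = T_max·ω = 1.397×10^4 W.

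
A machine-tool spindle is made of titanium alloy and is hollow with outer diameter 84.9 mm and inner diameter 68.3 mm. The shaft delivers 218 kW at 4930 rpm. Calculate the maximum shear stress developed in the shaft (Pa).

6.05e6 Pa

ω = 2π·4930/60 = 516.3 rad/s, so T = P/ω = 218×10³ / 516.3 = 422.3 N·m.
J = π(d_o⁴ − d_i⁴)/32 = π(0.0849⁴ − 0.0683⁴)/32 = 2.964×10^-6 m⁴.
τ_max = T·r/J = 422.3 × 0.0425 / 2.964×10^-6 = 6.047×10^6 Pa.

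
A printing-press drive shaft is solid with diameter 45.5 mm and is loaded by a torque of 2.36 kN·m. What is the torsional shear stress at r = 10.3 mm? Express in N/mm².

57.8 N/mm²

J = πd⁴/32 = π(0.0455)⁴/32 = 4.208×10^-7 m⁴.
Shear stress varies linearly with radius: τ = T·r/J = 2360 × 0.0103 / 4.208×10^-7 = 5.777×10^7 Pa.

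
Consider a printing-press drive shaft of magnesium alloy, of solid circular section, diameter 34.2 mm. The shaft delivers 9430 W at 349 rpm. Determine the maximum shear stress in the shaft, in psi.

ω = 2π·349/60 = 36.55 rad/s, so T = P/ω = 9430 / 36.55 = 258.0 N·m.
J = πd⁴/32 = π(0.0342)⁴/32 = 1.343×10^-7 m⁴.
τ_max = T·r/J = 258.0 × 0.0171 / 1.343×10^-7 = 3.285×10^7 Pa.

4760 psi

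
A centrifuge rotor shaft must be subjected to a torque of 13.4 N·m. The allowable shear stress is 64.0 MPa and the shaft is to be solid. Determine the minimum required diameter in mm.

For a solid shaft τ_max = 16T/(πd³), so d = (16T/(π τ_allow))^(1/3) = (16·13.40/(π·6.40×10^7))^(1/3) = 0.01022 m.

10.2 mm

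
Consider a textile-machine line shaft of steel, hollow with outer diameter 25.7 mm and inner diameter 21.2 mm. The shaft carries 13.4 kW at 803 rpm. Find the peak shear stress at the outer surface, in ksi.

ω = 2π·803/60 = 84.09 rad/s, so T = P/ω = 13.4×10³ / 84.09 = 159.4 N·m.
J = π(d_o⁴ − d_i⁴)/32 = π(0.0257⁴ − 0.0212⁴)/32 = 2.300×10^-8 m⁴.
τ_max = T·r/J = 159.4 × 0.0129 / 2.300×10^-8 = 8.904×10^7 Pa.

12.9 ksi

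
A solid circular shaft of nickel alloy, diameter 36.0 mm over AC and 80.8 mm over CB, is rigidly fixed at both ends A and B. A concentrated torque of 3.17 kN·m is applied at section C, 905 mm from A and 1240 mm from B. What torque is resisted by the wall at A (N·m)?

162 N·m

Compatibility: T_A·a/J_AC = T_B·b/J_CB with T_A + T_B = T₀.
J_AC = 1.65×10^-7 m⁴, J_CB = 4.18×10^-6 m⁴, so T_A = T₀·(J_AC/a)/((J_AC/a)+(J_CB/b)) = 162.4 N·m, T_B = 3008 N·m.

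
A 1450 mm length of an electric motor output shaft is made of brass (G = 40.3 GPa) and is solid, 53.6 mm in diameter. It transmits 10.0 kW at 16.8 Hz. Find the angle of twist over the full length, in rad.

ω = 2π·16.8 = 105.6 rad/s, so T = P/ω = 10.0×10³ / 105.6 = 94.74 N·m.
J = πd⁴/32 = π(0.0536)⁴/32 = 8.103×10^-7 m⁴.
θ = T·L/(G·J) = 94.74 × 1.45 / (40.3×10⁹ × 8.103×10^-7) = 4.206×10^-3 rad.

0.00421 rad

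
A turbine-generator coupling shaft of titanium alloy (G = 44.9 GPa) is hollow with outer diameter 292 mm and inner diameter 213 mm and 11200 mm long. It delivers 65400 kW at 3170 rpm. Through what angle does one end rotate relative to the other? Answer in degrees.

ω = 2π·3170/60 = 332.0 rad/s, so T = P/ω = 65400×10³ / 332.0 = 197000 N·m.
J = π(d_o⁴ − d_i⁴)/32 = π(0.292⁴ − 0.213⁴)/32 = 5.116×10^-4 m⁴.
θ = T·L/(G·J) = 197000 × 11.2 / (44.9×10⁹ × 5.116×10^-4) = 0.09605 rad.

5.50°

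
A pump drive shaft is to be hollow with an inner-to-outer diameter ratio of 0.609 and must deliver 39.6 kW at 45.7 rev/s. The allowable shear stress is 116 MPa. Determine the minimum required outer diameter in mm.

ω = 2π·45.7 = 287.1 rad/s, so T = P/ω = 39.6×10³ / 287.1 = 137.9 N·m.
For a hollow shaft with d_i/d_o = 0.609: τ_max = 16T/(π d_o³ (1−k⁴)), so d_o = [16T/(π τ_allow (1−k⁴))]^(1/3) = [16·137.9/(π·1.16×10^8·0.8624)]^(1/3) = 0.01915 m.

19.1 mm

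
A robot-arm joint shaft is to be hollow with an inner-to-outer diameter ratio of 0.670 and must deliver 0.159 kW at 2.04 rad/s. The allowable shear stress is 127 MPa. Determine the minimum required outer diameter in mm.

ω = 2.04 rad/s, so T = P/ω = 0.159×10³ / 2.040 = 77.94 N·m.
For a hollow shaft with d_i/d_o = 0.670: τ_max = 16T/(π d_o³ (1−k⁴)), so d_o = [16T/(π τ_allow (1−k⁴))]^(1/3) = [16·77.94/(π·1.27×10^8·0.7985)]^(1/3) = 0.01576 m.

15.8 mm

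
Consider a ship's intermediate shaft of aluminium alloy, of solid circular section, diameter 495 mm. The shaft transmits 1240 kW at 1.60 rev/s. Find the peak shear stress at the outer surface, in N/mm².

ω = 2π·1.60 = 10.05 rad/s, so T = P/ω = 1240×10³ / 10.05 = 123300 N·m.
J = πd⁴/32 = π(0.495)⁴/32 = 5.894×10^-3 m⁴.
τ_max = T·r/J = 123300 × 0.247 / 5.894×10^-3 = 5.179×10^6 Pa.

5.18 N/mm²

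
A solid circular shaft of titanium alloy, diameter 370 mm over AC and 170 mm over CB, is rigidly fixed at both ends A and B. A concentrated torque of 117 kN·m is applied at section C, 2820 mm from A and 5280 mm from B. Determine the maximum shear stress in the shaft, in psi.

Compatibility: T_A·a/J_AC = T_B·b/J_CB with T_A + T_B = T₀.
J_AC = 1.84×10^-3 m⁴, J_CB = 8.20×10^-5 m⁴, so T_A = T₀·(J_AC/a)/((J_AC/a)+(J_CB/b)) = 114300 N·m, T_B = 2720 N·m.
τ in each portion: τ_AC = 1.15×10^7 Pa, τ_CB = 2.82×10^6 Pa; maximum is in AC.
τ_max = T_AC·r/J = 114300·0.185/1.84×10^-3 = 1.149×10^7 Pa.

1670 psi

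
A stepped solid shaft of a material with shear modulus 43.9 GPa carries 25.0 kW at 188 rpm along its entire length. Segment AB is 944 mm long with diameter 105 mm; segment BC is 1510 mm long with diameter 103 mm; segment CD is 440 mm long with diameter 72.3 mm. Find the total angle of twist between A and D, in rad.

ω = 2π·188/60 = 19.69 rad/s, so T = P/ω = 25.0×10³ / 19.69 = 1270 N·m.
J_AB = π(0.105)⁴/32 = 1.19×10^-5 m⁴; J_BC = π(0.103)⁴/32 = 1.10×10^-5 m⁴; J_CD = π(0.0723)⁴/32 = 2.68×10^-6 m⁴.
θ = (T/G)·Σ L_i/J_i = (1270/43.9×10⁹)·(0.944/1.19×10^-5 + 1.51/1.10×10^-5 + 0.440/2.68×10^-6) = 0.01099 rad.

0.0110 rad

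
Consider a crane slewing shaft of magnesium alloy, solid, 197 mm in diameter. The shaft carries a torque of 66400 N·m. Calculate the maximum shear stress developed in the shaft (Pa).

J = πd⁴/32 = π(0.197)⁴/32 = 1.479×10^-4 m⁴.
τ_max = T·r/J = 66400 × 0.0985 / 1.479×10^-4 = 4.423×10^7 Pa.

4.42e7 Pa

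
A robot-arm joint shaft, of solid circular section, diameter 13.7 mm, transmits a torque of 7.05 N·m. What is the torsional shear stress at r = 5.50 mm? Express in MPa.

J = πd⁴/32 = π(0.0137)⁴/32 = 3.458×10^-9 m⁴.
Shear stress varies linearly with radius: τ = T·r/J = 7.050 × 0.00550 / 3.458×10^-9 = 1.121×10^7 Pa.

11.2 MPa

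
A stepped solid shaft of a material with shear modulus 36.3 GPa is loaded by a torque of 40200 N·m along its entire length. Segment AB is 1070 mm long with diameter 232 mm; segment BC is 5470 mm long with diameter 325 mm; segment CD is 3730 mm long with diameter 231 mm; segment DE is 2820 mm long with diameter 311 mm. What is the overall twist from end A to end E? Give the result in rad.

0.0279 rad

J_AB = π(0.232)⁴/32 = 2.84×10^-4 m⁴; J_BC = π(0.325)⁴/32 = 1.10×10^-3 m⁴; J_CD = π(0.231)⁴/32 = 2.80×10^-4 m⁴; J_DE = π(0.311)⁴/32 = 9.18×10^-4 m⁴.
θ = (T/G)·Σ L_i/J_i = (40200/36.3×10⁹)·(1.07/2.84×10^-4 + 5.47/1.10×10^-3 + 3.73/2.80×10^-4 + 2.82/9.18×10^-4) = 0.02787 rad.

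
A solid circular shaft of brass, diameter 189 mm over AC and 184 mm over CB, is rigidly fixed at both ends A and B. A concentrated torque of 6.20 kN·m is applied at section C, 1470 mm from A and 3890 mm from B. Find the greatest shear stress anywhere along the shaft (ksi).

0.506 ksi

Compatibility: T_A·a/J_AC = T_B·b/J_CB with T_A + T_B = T₀.
J_AC = 1.25×10^-4 m⁴, J_CB = 1.13×10^-4 m⁴, so T_A = T₀·(J_AC/a)/((J_AC/a)+(J_CB/b)) = 4629 N·m, T_B = 1571 N·m.
τ in each portion: τ_AC = 3.49×10^6 Pa, τ_CB = 1.28×10^6 Pa; maximum is in AC.
τ_max = T_AC·r/J = 4629·0.0945/1.25×10^-4 = 3.492×10^6 Pa.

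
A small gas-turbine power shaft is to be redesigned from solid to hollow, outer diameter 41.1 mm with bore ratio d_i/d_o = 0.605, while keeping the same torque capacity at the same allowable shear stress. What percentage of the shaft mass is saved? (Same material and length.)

Equal τ_max and T ⇒ the solid shaft needs d_s³ = d_o³(1−k⁴), so d_s = 41.1·(1−0.605⁴)^(1/3) = 39.18 mm.
Area ratio A_h/A_s = d_o²(1−k²)/d_s² = (1−k²)/(1−k⁴)^(2/3) = 0.6978.
Mass saving = 1 − 0.6978 = 30.2 %.

30.2 %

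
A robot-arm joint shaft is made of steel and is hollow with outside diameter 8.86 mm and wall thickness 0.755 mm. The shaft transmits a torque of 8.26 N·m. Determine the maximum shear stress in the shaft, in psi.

J = π(d_o⁴ − d_i⁴)/32 = π(0.00886⁴ − 0.00735⁴)/32 = 3.185×10^-10 m⁴.
τ_max = T·r/J = 8.260 × 0.00443 / 3.185×10^-10 = 1.149×10^8 Pa.

16700 psi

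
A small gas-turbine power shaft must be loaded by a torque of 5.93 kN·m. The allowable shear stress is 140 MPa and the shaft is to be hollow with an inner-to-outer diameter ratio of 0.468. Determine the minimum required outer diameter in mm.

61.0 mm

For a hollow shaft with d_i/d_o = 0.468: τ_max = 16T/(π d_o³ (1−k⁴)), so d_o = [16T/(π τ_allow (1−k⁴))]^(1/3) = [16·5930/(π·1.40×10^8·0.9520)]^(1/3) = 0.06097 m.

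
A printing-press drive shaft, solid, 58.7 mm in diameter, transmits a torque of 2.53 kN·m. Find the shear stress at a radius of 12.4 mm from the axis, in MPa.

26.9 MPa

J = πd⁴/32 = π(0.0587)⁴/32 = 1.166×10^-6 m⁴.
Shear stress varies linearly with radius: τ = T·r/J = 2530 × 0.0124 / 1.166×10^-6 = 2.691×10^7 Pa.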